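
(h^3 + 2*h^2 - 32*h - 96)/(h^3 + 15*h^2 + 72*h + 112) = (h - 6)/(h + 7)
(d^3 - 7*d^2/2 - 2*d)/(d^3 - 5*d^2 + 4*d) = (d + 1/2)/(d - 1)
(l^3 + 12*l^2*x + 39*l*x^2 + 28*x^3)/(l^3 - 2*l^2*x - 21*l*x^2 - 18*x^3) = (-l^2 - 11*l*x - 28*x^2)/(-l^2 + 3*l*x + 18*x^2)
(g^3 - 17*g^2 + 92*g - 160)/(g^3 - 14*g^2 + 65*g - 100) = (g - 8)/(g - 5)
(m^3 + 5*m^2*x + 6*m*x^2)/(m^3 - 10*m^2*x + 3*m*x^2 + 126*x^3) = m*(m + 2*x)/(m^2 - 13*m*x + 42*x^2)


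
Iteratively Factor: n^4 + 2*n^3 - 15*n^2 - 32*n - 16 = (n - 4)*(n^3 + 6*n^2 + 9*n + 4) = (n - 4)*(n + 4)*(n^2 + 2*n + 1) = (n - 4)*(n + 1)*(n + 4)*(n + 1)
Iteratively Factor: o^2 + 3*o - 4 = (o + 4)*(o - 1)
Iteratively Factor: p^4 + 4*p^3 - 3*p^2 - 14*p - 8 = (p + 1)*(p^3 + 3*p^2 - 6*p - 8) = (p - 2)*(p + 1)*(p^2 + 5*p + 4) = (p - 2)*(p + 1)*(p + 4)*(p + 1)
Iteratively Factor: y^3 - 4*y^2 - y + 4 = (y - 4)*(y^2 - 1) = (y - 4)*(y - 1)*(y + 1)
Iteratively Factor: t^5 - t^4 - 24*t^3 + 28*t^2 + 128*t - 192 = (t - 2)*(t^4 + t^3 - 22*t^2 - 16*t + 96) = (t - 4)*(t - 2)*(t^3 + 5*t^2 - 2*t - 24) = (t - 4)*(t - 2)*(t + 3)*(t^2 + 2*t - 8) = (t - 4)*(t - 2)*(t + 3)*(t + 4)*(t - 2)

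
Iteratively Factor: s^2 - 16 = (s - 4)*(s + 4)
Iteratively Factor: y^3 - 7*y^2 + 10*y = (y - 2)*(y^2 - 5*y) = (y - 5)*(y - 2)*(y)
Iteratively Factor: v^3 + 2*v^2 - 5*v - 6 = (v + 3)*(v^2 - v - 2) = (v + 1)*(v + 3)*(v - 2)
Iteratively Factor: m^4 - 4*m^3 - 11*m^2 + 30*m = (m - 5)*(m^3 + m^2 - 6*m) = (m - 5)*(m - 2)*(m^2 + 3*m) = (m - 5)*(m - 2)*(m + 3)*(m)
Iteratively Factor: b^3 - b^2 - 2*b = (b + 1)*(b^2 - 2*b) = (b - 2)*(b + 1)*(b)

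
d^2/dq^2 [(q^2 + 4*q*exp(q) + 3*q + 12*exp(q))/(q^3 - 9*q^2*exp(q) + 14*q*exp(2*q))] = (q^2*(q^2 - 9*q*exp(q) + 14*exp(2*q))^2*(4*q*exp(q) + 20*exp(q) + 2) + q*((q^2 + 4*q*exp(q) + 3*q + 12*exp(q))*(9*q^2*exp(q) - 56*q*exp(2*q) + 36*q*exp(q) - 6*q - 56*exp(2*q) + 18*exp(q)) - 2*(4*q*exp(q) + 2*q + 16*exp(q) + 3)*(-9*q^2*exp(q) + 3*q^2 + 28*q*exp(2*q) - 18*q*exp(q) + 14*exp(2*q)))*(q^2 - 9*q*exp(q) + 14*exp(2*q)) + (2*q^2 + 8*q*exp(q) + 6*q + 24*exp(q))*(-9*q^2*exp(q) + 3*q^2 + 28*q*exp(2*q) - 18*q*exp(q) + 14*exp(2*q))^2)/(q^3*(q^2 - 9*q*exp(q) + 14*exp(2*q))^3)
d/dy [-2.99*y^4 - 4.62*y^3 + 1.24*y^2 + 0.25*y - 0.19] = -11.96*y^3 - 13.86*y^2 + 2.48*y + 0.25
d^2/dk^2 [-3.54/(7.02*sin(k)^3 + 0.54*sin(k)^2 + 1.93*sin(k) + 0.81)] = ((-25.4703*sin(k) + 55.9143*sin(3*k) + 3.8232*cos(2*k))*(7.02*sin(k)^3 + 0.54*sin(k)^2 + 1.93*sin(k) + 0.81) - 3140.147088*(0.0512820512820513*sin(k) - 1.0*cos(k)^2 + 1.09164292497626)^2*cos(k)^2)/(7.02*sin(k)^3 + 0.54*sin(k)^2 + 1.93*sin(k) + 0.81)^3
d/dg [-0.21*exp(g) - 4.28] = -0.21*exp(g)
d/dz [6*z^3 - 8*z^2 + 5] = 2*z*(9*z - 8)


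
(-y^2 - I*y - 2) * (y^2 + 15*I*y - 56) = -y^4 - 16*I*y^3 + 69*y^2 + 26*I*y + 112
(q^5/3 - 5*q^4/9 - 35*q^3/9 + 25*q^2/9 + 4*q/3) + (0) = q^5/3 - 5*q^4/9 - 35*q^3/9 + 25*q^2/9 + 4*q/3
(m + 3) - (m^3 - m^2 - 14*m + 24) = -m^3 + m^2 + 15*m - 21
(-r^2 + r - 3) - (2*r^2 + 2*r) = -3*r^2 - r - 3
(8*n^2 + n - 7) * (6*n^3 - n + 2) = 48*n^5 + 6*n^4 - 50*n^3 + 15*n^2 + 9*n - 14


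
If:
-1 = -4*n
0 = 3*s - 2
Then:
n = 1/4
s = 2/3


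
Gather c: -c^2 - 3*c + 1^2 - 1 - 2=-c^2 - 3*c - 2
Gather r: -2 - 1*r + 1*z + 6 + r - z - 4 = 0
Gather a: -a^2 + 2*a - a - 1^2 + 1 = -a^2 + a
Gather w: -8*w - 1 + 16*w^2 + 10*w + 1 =16*w^2 + 2*w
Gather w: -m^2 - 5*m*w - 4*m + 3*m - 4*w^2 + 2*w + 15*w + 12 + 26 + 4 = -m^2 - m - 4*w^2 + w*(17 - 5*m) + 42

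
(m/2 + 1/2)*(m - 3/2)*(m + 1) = m^3/2 + m^2/4 - m - 3/4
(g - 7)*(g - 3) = g^2 - 10*g + 21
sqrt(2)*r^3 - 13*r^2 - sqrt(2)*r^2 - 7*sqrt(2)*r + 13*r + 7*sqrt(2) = (r - 1)*(r - 7*sqrt(2))*(sqrt(2)*r + 1)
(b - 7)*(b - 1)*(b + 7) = b^3 - b^2 - 49*b + 49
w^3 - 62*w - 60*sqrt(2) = (w - 6*sqrt(2))*(w + sqrt(2))*(w + 5*sqrt(2))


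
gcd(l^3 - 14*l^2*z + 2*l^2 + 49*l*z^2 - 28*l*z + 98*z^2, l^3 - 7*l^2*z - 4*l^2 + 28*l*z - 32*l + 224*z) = -l + 7*z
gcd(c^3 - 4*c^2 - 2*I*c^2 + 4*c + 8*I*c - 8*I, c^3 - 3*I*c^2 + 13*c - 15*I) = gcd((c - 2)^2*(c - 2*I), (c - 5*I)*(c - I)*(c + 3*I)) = 1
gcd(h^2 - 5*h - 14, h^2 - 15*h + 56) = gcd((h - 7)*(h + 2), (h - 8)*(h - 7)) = h - 7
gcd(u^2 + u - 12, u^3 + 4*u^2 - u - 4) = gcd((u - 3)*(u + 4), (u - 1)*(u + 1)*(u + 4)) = u + 4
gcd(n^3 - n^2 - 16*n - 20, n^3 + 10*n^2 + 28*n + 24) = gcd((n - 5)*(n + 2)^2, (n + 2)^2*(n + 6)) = n^2 + 4*n + 4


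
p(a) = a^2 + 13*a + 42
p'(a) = 2*a + 13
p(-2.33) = 17.14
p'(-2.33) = 8.34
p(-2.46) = 16.07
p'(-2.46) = 8.08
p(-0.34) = 37.70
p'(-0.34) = 12.32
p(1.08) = 57.21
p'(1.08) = 15.16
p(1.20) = 59.04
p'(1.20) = 15.40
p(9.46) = 254.47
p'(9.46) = 31.92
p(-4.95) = 2.15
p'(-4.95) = 3.10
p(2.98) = 89.62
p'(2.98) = 18.96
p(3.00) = 90.00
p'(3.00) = 19.00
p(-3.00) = 12.00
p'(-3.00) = 7.00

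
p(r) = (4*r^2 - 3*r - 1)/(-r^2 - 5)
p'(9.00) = -0.08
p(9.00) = -3.44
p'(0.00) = 0.60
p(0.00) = 0.20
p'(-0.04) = 0.67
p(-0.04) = 0.17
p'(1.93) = -1.01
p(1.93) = -0.93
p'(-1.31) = 1.44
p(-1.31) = -1.46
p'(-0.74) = 1.44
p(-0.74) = -0.61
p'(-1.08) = 1.50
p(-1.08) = -1.12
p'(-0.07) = 0.72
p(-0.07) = 0.15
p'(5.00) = -0.30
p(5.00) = -2.80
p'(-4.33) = 0.25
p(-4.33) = -3.66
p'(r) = 2*r*(4*r^2 - 3*r - 1)/(-r^2 - 5)^2 + (8*r - 3)/(-r^2 - 5) = 3*(-r^2 - 14*r + 5)/(r^4 + 10*r^2 + 25)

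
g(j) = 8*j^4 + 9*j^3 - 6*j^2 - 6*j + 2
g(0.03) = 1.81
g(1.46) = 44.81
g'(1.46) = 133.62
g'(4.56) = 3534.91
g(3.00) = 821.00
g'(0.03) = -6.33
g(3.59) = 1648.37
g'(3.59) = 1779.48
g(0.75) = 0.45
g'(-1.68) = -61.37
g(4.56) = 4162.24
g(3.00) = 821.00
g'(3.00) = 1065.00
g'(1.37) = 110.52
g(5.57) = 9038.06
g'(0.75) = 13.69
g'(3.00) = 1065.00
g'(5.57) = 6294.71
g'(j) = 32*j^3 + 27*j^2 - 12*j - 6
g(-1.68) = 16.20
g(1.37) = 33.84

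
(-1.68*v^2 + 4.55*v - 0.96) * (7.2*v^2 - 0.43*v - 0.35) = -12.096*v^4 + 33.4824*v^3 - 8.2805*v^2 - 1.1797*v + 0.336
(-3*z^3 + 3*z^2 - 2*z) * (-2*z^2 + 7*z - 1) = 6*z^5 - 27*z^4 + 28*z^3 - 17*z^2 + 2*z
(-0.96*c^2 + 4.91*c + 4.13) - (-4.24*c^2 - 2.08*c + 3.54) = 3.28*c^2 + 6.99*c + 0.59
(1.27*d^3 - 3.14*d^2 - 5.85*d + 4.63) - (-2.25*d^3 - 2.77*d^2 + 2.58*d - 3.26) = 3.52*d^3 - 0.37*d^2 - 8.43*d + 7.89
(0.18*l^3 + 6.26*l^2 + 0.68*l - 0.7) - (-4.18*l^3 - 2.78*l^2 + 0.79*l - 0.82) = 4.36*l^3 + 9.04*l^2 - 0.11*l + 0.12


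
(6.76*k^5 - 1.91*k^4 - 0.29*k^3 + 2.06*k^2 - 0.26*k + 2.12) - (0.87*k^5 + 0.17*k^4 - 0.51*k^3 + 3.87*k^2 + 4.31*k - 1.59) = 5.89*k^5 - 2.08*k^4 + 0.22*k^3 - 1.81*k^2 - 4.57*k + 3.71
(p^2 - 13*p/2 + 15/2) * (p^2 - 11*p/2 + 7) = p^4 - 12*p^3 + 201*p^2/4 - 347*p/4 + 105/2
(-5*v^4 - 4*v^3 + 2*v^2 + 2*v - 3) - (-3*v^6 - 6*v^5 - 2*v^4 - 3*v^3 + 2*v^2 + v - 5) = 3*v^6 + 6*v^5 - 3*v^4 - v^3 + v + 2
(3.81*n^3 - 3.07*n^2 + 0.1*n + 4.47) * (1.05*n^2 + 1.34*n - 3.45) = 4.0005*n^5 + 1.8819*n^4 - 17.1533*n^3 + 15.419*n^2 + 5.6448*n - 15.4215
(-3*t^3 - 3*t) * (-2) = 6*t^3 + 6*t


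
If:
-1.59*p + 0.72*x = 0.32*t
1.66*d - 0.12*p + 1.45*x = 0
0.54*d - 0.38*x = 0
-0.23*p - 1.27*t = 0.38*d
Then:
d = 0.00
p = 0.00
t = 0.00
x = 0.00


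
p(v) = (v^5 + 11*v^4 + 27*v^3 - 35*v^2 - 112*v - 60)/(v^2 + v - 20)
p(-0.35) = 1.29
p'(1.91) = -28.32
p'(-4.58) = 1.54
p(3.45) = -493.35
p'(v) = (-2*v - 1)*(v^5 + 11*v^4 + 27*v^3 - 35*v^2 - 112*v - 60)/(v^2 + v - 20)^2 + (5*v^4 + 44*v^3 + 81*v^2 - 70*v - 112)/(v^2 + v - 20) = (3*v^4 - 4*v^3 - 75*v^2 + 24*v + 92)/(v^2 - 8*v + 16)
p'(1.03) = 4.10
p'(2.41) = -95.15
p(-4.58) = 13.96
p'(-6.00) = 20.00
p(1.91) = 2.88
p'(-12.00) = 227.05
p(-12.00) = -635.25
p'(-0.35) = 3.94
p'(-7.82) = 60.48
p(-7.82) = -70.33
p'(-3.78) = -4.00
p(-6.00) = 0.00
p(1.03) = 9.46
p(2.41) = -25.22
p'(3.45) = -1511.19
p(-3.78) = 12.75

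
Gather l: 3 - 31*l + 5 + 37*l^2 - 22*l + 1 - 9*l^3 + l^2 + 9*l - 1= -9*l^3 + 38*l^2 - 44*l + 8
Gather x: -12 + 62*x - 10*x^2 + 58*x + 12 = -10*x^2 + 120*x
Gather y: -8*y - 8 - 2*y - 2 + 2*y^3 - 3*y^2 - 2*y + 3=2*y^3 - 3*y^2 - 12*y - 7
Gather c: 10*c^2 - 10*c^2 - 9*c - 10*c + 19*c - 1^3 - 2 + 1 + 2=0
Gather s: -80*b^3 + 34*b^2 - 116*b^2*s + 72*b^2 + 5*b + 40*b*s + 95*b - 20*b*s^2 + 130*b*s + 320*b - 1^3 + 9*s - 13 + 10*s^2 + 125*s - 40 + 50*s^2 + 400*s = -80*b^3 + 106*b^2 + 420*b + s^2*(60 - 20*b) + s*(-116*b^2 + 170*b + 534) - 54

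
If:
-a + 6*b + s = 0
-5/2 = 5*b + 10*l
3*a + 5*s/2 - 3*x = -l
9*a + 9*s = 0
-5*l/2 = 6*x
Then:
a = 9/2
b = 3/2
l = -1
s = -9/2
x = 5/12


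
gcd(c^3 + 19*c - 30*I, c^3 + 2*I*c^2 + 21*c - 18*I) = c - 3*I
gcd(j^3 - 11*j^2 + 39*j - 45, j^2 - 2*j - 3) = j - 3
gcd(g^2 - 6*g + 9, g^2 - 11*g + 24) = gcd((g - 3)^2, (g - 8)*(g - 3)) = g - 3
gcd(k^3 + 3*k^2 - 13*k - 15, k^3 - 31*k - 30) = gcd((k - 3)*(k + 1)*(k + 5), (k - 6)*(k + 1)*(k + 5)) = k^2 + 6*k + 5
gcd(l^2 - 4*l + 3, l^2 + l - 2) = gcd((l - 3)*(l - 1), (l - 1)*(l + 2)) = l - 1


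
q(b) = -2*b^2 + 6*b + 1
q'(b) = 6 - 4*b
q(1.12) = 5.21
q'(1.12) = 1.52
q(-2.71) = -29.95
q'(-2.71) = 16.84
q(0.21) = 2.17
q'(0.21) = 5.16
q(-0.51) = -2.58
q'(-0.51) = 8.04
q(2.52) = 3.42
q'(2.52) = -4.08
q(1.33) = 5.44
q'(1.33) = 0.68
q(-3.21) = -38.87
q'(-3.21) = 18.84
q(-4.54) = -67.46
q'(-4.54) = 24.16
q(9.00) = -107.00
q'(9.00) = -30.00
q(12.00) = -215.00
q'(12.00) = -42.00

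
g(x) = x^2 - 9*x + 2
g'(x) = 2*x - 9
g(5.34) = -17.54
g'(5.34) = 1.68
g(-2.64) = 32.73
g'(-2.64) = -14.28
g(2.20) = -12.96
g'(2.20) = -4.60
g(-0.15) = 3.37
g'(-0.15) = -9.30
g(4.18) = -18.15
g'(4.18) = -0.64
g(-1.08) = 12.89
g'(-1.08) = -11.16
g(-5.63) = 84.37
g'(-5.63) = -20.26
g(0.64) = -3.35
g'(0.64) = -7.72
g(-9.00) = 164.00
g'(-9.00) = -27.00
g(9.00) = 2.00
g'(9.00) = 9.00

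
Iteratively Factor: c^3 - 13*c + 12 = (c + 4)*(c^2 - 4*c + 3) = (c - 3)*(c + 4)*(c - 1)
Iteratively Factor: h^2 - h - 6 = (h - 3)*(h + 2)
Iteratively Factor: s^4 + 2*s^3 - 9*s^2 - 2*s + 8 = (s + 1)*(s^3 + s^2 - 10*s + 8) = (s - 1)*(s + 1)*(s^2 + 2*s - 8) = (s - 2)*(s - 1)*(s + 1)*(s + 4)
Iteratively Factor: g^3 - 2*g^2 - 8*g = (g)*(g^2 - 2*g - 8) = g*(g + 2)*(g - 4)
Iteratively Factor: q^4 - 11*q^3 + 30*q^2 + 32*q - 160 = (q - 4)*(q^3 - 7*q^2 + 2*q + 40) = (q - 5)*(q - 4)*(q^2 - 2*q - 8) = (q - 5)*(q - 4)^2*(q + 2)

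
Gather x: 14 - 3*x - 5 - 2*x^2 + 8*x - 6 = -2*x^2 + 5*x + 3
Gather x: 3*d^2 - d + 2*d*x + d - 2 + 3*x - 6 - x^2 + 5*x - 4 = 3*d^2 - x^2 + x*(2*d + 8) - 12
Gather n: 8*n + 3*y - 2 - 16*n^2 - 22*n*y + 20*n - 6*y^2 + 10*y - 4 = -16*n^2 + n*(28 - 22*y) - 6*y^2 + 13*y - 6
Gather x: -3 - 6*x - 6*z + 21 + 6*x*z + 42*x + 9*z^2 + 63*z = x*(6*z + 36) + 9*z^2 + 57*z + 18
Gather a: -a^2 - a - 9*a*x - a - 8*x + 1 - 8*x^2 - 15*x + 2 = -a^2 + a*(-9*x - 2) - 8*x^2 - 23*x + 3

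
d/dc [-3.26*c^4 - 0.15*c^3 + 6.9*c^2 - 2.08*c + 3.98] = -13.04*c^3 - 0.45*c^2 + 13.8*c - 2.08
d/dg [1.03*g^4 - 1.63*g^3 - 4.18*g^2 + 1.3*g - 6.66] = 4.12*g^3 - 4.89*g^2 - 8.36*g + 1.3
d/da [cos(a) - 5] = -sin(a)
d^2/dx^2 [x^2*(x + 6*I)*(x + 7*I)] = 12*x^2 + 78*I*x - 84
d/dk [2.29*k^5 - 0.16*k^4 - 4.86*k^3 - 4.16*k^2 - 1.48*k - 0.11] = 11.45*k^4 - 0.64*k^3 - 14.58*k^2 - 8.32*k - 1.48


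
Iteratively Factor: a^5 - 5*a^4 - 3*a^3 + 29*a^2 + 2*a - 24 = (a - 3)*(a^4 - 2*a^3 - 9*a^2 + 2*a + 8) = (a - 3)*(a + 1)*(a^3 - 3*a^2 - 6*a + 8) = (a - 3)*(a - 1)*(a + 1)*(a^2 - 2*a - 8) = (a - 3)*(a - 1)*(a + 1)*(a + 2)*(a - 4)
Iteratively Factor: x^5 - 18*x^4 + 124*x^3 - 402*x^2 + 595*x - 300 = (x - 5)*(x^4 - 13*x^3 + 59*x^2 - 107*x + 60) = (x - 5)*(x - 4)*(x^3 - 9*x^2 + 23*x - 15) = (x - 5)*(x - 4)*(x - 1)*(x^2 - 8*x + 15) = (x - 5)*(x - 4)*(x - 3)*(x - 1)*(x - 5)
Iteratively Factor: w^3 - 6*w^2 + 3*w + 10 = (w - 5)*(w^2 - w - 2) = (w - 5)*(w + 1)*(w - 2)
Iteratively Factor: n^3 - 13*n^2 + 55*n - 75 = (n - 5)*(n^2 - 8*n + 15) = (n - 5)^2*(n - 3)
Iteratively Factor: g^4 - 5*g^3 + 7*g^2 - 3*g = (g - 1)*(g^3 - 4*g^2 + 3*g) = (g - 1)^2*(g^2 - 3*g) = (g - 3)*(g - 1)^2*(g)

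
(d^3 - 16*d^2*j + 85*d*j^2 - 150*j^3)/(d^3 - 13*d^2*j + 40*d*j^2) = (d^2 - 11*d*j + 30*j^2)/(d*(d - 8*j))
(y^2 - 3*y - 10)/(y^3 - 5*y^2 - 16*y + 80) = (y + 2)/(y^2 - 16)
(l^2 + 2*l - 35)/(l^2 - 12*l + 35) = (l + 7)/(l - 7)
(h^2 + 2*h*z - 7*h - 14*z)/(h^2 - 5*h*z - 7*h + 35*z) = (-h - 2*z)/(-h + 5*z)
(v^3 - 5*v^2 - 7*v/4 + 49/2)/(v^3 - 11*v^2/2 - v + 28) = (v - 7/2)/(v - 4)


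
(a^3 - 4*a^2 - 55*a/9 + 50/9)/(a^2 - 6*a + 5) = (a^2 + a - 10/9)/(a - 1)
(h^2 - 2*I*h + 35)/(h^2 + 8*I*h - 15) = (h - 7*I)/(h + 3*I)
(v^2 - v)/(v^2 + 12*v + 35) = v*(v - 1)/(v^2 + 12*v + 35)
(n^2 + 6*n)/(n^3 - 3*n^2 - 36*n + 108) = n/(n^2 - 9*n + 18)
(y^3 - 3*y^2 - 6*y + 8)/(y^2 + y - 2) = y - 4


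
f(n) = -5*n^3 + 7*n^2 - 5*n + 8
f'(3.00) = -98.00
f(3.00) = -79.00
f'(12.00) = -1997.00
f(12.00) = -7684.00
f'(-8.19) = -1125.80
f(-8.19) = 3265.25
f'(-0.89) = -29.34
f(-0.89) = 21.52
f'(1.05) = -6.84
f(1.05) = 4.68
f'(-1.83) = -80.85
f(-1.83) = 71.23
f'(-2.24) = -111.62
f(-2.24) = 110.52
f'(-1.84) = -81.54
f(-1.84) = 72.05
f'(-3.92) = -290.38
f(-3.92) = 436.35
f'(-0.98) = -33.13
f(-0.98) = 24.33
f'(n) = -15*n^2 + 14*n - 5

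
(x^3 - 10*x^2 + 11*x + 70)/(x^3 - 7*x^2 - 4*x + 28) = (x - 5)/(x - 2)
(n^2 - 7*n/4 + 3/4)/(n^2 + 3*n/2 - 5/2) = (4*n - 3)/(2*(2*n + 5))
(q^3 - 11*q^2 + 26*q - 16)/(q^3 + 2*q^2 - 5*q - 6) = (q^2 - 9*q + 8)/(q^2 + 4*q + 3)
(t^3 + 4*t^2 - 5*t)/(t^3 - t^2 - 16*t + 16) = t*(t + 5)/(t^2 - 16)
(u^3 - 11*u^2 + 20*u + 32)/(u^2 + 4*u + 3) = (u^2 - 12*u + 32)/(u + 3)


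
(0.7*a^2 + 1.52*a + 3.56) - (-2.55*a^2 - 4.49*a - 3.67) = 3.25*a^2 + 6.01*a + 7.23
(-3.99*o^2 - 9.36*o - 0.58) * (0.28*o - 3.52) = -1.1172*o^3 + 11.424*o^2 + 32.7848*o + 2.0416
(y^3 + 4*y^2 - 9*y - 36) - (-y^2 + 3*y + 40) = y^3 + 5*y^2 - 12*y - 76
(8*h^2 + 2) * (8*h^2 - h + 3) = 64*h^4 - 8*h^3 + 40*h^2 - 2*h + 6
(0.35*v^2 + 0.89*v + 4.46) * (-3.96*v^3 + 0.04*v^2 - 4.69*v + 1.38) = -1.386*v^5 - 3.5104*v^4 - 19.2675*v^3 - 3.5127*v^2 - 19.6892*v + 6.1548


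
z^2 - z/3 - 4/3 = (z - 4/3)*(z + 1)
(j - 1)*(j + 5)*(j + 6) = j^3 + 10*j^2 + 19*j - 30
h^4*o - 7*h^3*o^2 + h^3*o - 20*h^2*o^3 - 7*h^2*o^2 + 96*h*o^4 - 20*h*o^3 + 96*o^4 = (h - 8*o)*(h - 3*o)*(h + 4*o)*(h*o + o)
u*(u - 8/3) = u^2 - 8*u/3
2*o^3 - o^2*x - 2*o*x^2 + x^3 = (-2*o + x)*(-o + x)*(o + x)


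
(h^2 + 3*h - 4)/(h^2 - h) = (h + 4)/h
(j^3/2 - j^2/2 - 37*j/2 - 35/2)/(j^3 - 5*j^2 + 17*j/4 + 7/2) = 2*(j^3 - j^2 - 37*j - 35)/(4*j^3 - 20*j^2 + 17*j + 14)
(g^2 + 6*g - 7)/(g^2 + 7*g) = (g - 1)/g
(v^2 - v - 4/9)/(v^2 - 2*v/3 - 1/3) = (v - 4/3)/(v - 1)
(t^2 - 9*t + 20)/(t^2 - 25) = (t - 4)/(t + 5)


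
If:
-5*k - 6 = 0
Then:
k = -6/5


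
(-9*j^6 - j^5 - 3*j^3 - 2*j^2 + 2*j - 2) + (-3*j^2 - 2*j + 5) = -9*j^6 - j^5 - 3*j^3 - 5*j^2 + 3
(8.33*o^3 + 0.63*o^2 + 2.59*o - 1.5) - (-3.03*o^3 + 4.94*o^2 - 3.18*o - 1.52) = 11.36*o^3 - 4.31*o^2 + 5.77*o + 0.02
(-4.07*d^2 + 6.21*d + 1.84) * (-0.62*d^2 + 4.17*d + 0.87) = 2.5234*d^4 - 20.8221*d^3 + 21.214*d^2 + 13.0755*d + 1.6008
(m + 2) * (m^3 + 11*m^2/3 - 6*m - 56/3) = m^4 + 17*m^3/3 + 4*m^2/3 - 92*m/3 - 112/3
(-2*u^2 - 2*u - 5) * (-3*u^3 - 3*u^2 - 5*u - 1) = 6*u^5 + 12*u^4 + 31*u^3 + 27*u^2 + 27*u + 5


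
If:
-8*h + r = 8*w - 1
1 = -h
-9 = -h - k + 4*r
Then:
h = -1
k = 32*w - 26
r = 8*w - 9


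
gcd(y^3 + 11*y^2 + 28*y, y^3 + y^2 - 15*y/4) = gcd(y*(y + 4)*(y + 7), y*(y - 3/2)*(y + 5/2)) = y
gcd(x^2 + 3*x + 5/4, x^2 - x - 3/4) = x + 1/2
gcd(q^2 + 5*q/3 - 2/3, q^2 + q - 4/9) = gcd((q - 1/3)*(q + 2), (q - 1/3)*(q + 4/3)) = q - 1/3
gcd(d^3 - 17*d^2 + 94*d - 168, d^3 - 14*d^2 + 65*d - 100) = d - 4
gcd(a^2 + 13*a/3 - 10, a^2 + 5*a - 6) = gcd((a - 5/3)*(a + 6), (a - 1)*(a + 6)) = a + 6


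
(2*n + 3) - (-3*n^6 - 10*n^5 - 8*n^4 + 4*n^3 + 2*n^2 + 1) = 3*n^6 + 10*n^5 + 8*n^4 - 4*n^3 - 2*n^2 + 2*n + 2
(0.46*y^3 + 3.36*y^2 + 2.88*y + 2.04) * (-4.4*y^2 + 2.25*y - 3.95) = -2.024*y^5 - 13.749*y^4 - 6.929*y^3 - 15.768*y^2 - 6.786*y - 8.058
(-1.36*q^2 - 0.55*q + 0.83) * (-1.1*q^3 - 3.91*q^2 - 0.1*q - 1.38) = 1.496*q^5 + 5.9226*q^4 + 1.3735*q^3 - 1.3135*q^2 + 0.676*q - 1.1454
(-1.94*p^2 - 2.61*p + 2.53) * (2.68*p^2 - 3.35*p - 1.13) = -5.1992*p^4 - 0.4958*p^3 + 17.7161*p^2 - 5.5262*p - 2.8589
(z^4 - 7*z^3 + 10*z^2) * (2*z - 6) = 2*z^5 - 20*z^4 + 62*z^3 - 60*z^2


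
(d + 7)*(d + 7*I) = d^2 + 7*d + 7*I*d + 49*I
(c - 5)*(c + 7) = c^2 + 2*c - 35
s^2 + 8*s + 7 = (s + 1)*(s + 7)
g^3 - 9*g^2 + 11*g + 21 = (g - 7)*(g - 3)*(g + 1)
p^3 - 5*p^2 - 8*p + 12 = (p - 6)*(p - 1)*(p + 2)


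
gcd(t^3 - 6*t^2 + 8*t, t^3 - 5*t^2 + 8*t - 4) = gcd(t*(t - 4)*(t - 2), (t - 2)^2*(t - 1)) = t - 2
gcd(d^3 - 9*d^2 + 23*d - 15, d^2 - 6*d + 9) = d - 3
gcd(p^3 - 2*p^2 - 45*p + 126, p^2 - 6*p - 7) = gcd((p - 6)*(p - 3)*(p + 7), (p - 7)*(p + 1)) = 1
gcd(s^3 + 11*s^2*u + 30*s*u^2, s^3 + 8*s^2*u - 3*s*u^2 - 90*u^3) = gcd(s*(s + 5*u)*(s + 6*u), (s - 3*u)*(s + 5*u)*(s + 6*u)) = s^2 + 11*s*u + 30*u^2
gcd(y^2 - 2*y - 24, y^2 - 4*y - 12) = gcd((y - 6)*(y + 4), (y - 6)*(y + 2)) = y - 6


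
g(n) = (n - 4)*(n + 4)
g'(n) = 2*n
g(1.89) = -12.43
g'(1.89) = 3.78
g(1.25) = -14.44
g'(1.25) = 2.50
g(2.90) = -7.59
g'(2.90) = 5.80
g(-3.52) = -3.61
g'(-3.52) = -7.04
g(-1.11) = -14.77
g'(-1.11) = -2.22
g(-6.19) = 22.32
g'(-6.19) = -12.38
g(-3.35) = -4.78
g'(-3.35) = -6.70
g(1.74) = -12.97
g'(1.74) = 3.48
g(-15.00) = 209.00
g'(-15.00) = -30.00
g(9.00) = 65.00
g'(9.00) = 18.00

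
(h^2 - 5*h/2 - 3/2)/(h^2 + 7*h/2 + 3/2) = (h - 3)/(h + 3)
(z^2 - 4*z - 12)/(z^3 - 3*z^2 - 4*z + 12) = (z - 6)/(z^2 - 5*z + 6)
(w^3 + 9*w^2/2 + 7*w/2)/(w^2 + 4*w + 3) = w*(2*w + 7)/(2*(w + 3))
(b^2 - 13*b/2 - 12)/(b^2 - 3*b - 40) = (b + 3/2)/(b + 5)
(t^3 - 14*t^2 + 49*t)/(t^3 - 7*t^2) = (t - 7)/t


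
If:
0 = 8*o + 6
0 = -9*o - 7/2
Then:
No Solution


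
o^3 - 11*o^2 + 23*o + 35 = (o - 7)*(o - 5)*(o + 1)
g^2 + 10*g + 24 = (g + 4)*(g + 6)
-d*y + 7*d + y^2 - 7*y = (-d + y)*(y - 7)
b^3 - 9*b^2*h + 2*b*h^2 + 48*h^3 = (b - 8*h)*(b - 3*h)*(b + 2*h)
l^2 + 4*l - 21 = (l - 3)*(l + 7)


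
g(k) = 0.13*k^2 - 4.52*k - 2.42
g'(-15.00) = -8.42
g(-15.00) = 94.63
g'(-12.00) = -7.64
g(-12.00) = 70.54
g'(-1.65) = -4.95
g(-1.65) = 5.39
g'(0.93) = -4.28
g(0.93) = -6.51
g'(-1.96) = -5.03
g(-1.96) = 6.94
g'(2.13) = -3.97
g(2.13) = -11.46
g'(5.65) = -3.05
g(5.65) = -23.81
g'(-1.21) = -4.83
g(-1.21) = 3.24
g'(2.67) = -3.83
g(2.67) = -13.56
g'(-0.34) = -4.61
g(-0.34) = -0.87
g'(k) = 0.26*k - 4.52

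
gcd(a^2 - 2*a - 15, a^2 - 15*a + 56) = 1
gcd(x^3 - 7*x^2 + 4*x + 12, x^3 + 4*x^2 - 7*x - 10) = x^2 - x - 2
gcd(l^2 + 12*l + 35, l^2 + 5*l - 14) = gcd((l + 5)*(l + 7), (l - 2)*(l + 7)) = l + 7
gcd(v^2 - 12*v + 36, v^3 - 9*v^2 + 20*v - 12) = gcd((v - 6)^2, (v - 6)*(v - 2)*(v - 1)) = v - 6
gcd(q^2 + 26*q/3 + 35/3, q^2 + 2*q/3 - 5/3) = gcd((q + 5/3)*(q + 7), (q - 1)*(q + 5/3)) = q + 5/3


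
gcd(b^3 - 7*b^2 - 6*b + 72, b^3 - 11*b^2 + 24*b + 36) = b - 6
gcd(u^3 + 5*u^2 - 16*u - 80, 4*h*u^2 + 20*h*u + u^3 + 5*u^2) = u + 5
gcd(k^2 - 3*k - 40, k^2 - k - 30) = k + 5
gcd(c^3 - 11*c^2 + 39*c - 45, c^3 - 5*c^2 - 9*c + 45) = c^2 - 8*c + 15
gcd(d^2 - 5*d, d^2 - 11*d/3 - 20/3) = d - 5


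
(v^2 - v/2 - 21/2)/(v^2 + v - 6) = (v - 7/2)/(v - 2)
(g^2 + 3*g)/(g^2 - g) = (g + 3)/(g - 1)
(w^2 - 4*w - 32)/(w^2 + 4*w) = (w - 8)/w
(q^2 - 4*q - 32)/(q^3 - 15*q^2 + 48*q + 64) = (q + 4)/(q^2 - 7*q - 8)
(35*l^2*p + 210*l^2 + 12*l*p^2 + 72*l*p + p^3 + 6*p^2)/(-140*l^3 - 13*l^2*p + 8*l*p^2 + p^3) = (p + 6)/(-4*l + p)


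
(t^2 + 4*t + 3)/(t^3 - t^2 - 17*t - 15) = 1/(t - 5)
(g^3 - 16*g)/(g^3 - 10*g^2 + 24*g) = (g + 4)/(g - 6)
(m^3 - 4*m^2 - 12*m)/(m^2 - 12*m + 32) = m*(m^2 - 4*m - 12)/(m^2 - 12*m + 32)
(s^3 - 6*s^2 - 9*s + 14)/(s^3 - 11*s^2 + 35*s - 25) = (s^2 - 5*s - 14)/(s^2 - 10*s + 25)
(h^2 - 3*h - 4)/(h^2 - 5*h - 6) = (h - 4)/(h - 6)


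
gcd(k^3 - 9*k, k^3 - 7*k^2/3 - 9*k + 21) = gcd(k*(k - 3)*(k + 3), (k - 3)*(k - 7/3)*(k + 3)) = k^2 - 9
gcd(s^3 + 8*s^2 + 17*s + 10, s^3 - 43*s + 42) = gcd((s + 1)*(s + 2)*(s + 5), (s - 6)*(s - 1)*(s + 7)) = 1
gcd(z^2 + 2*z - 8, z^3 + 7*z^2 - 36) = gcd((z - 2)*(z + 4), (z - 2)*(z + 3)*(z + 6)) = z - 2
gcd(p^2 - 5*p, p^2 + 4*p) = p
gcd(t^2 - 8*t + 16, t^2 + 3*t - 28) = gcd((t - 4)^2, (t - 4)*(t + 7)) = t - 4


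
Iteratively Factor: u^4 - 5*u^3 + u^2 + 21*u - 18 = (u - 3)*(u^3 - 2*u^2 - 5*u + 6) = (u - 3)^2*(u^2 + u - 2) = (u - 3)^2*(u + 2)*(u - 1)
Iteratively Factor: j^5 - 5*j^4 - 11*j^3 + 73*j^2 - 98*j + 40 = (j - 1)*(j^4 - 4*j^3 - 15*j^2 + 58*j - 40) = (j - 5)*(j - 1)*(j^3 + j^2 - 10*j + 8) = (j - 5)*(j - 1)^2*(j^2 + 2*j - 8) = (j - 5)*(j - 1)^2*(j + 4)*(j - 2)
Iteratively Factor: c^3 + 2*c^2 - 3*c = (c - 1)*(c^2 + 3*c) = c*(c - 1)*(c + 3)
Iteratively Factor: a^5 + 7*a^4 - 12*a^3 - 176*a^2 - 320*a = (a + 4)*(a^4 + 3*a^3 - 24*a^2 - 80*a) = (a + 4)^2*(a^3 - a^2 - 20*a) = a*(a + 4)^2*(a^2 - a - 20) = a*(a + 4)^3*(a - 5)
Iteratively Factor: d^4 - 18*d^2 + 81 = (d + 3)*(d^3 - 3*d^2 - 9*d + 27) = (d - 3)*(d + 3)*(d^2 - 9) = (d - 3)^2*(d + 3)*(d + 3)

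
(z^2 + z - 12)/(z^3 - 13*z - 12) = (-z^2 - z + 12)/(-z^3 + 13*z + 12)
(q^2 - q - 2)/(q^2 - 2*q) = (q + 1)/q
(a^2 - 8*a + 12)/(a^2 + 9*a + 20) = (a^2 - 8*a + 12)/(a^2 + 9*a + 20)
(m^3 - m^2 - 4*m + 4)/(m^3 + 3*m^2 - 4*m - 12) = (m - 1)/(m + 3)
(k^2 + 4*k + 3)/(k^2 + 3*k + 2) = (k + 3)/(k + 2)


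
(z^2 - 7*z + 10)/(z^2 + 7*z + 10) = (z^2 - 7*z + 10)/(z^2 + 7*z + 10)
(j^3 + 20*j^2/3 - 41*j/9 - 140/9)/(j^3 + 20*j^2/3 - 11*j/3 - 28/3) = (3*j^2 - j - 20/3)/(3*j^2 - j - 4)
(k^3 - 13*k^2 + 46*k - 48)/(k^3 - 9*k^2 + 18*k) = (k^2 - 10*k + 16)/(k*(k - 6))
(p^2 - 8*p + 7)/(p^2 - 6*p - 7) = (p - 1)/(p + 1)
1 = 1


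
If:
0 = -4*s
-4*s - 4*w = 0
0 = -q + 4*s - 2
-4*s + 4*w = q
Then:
No Solution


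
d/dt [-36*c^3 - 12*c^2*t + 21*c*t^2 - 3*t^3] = -12*c^2 + 42*c*t - 9*t^2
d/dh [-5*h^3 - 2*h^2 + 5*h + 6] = -15*h^2 - 4*h + 5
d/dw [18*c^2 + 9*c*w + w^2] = 9*c + 2*w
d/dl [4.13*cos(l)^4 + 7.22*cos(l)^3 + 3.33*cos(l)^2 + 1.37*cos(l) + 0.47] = -(16.52*cos(l)^3 + 21.66*cos(l)^2 + 6.66*cos(l) + 1.37)*sin(l)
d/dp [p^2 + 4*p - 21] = 2*p + 4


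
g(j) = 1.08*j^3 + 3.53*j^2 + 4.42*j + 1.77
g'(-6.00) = 78.70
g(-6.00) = -130.95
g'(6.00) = 163.42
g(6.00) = 388.65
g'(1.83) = 28.19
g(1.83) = 28.30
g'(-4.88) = 47.13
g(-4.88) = -61.25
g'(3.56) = 70.62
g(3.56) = 110.97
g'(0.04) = 4.71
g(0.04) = 1.95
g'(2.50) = 42.32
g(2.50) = 51.76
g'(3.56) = 70.62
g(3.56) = 110.97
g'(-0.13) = 3.56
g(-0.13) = 1.25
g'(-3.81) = 24.55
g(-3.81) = -23.56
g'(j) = 3.24*j^2 + 7.06*j + 4.42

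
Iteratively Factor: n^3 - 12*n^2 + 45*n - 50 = (n - 2)*(n^2 - 10*n + 25) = (n - 5)*(n - 2)*(n - 5)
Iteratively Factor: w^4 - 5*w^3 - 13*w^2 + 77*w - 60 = (w - 1)*(w^3 - 4*w^2 - 17*w + 60) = (w - 5)*(w - 1)*(w^2 + w - 12) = (w - 5)*(w - 3)*(w - 1)*(w + 4)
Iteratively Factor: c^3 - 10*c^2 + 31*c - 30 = (c - 5)*(c^2 - 5*c + 6) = (c - 5)*(c - 2)*(c - 3)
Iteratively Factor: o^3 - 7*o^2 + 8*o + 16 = (o + 1)*(o^2 - 8*o + 16) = (o - 4)*(o + 1)*(o - 4)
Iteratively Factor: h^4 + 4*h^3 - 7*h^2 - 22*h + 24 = (h - 2)*(h^3 + 6*h^2 + 5*h - 12) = (h - 2)*(h - 1)*(h^2 + 7*h + 12) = (h - 2)*(h - 1)*(h + 3)*(h + 4)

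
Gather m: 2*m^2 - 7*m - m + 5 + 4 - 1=2*m^2 - 8*m + 8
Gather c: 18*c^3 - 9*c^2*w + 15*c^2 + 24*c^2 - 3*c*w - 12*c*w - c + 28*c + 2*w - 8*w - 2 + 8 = 18*c^3 + c^2*(39 - 9*w) + c*(27 - 15*w) - 6*w + 6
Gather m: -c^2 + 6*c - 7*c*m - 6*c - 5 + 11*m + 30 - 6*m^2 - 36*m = -c^2 - 6*m^2 + m*(-7*c - 25) + 25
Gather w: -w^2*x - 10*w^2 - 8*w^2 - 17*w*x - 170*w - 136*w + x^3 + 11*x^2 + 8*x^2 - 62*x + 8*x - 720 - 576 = w^2*(-x - 18) + w*(-17*x - 306) + x^3 + 19*x^2 - 54*x - 1296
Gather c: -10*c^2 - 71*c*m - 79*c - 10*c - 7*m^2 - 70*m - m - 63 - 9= -10*c^2 + c*(-71*m - 89) - 7*m^2 - 71*m - 72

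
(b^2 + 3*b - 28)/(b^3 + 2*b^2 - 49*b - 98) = (b - 4)/(b^2 - 5*b - 14)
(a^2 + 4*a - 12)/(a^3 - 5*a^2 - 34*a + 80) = (a + 6)/(a^2 - 3*a - 40)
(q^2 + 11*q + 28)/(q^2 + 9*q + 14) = (q + 4)/(q + 2)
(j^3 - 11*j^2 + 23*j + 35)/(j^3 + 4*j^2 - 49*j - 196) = (j^2 - 4*j - 5)/(j^2 + 11*j + 28)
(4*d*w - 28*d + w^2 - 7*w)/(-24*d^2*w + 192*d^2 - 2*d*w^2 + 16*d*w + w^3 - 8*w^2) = (w - 7)/(-6*d*w + 48*d + w^2 - 8*w)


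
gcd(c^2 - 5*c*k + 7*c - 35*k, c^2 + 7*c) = c + 7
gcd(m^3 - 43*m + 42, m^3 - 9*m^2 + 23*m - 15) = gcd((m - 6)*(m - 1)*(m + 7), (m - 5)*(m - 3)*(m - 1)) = m - 1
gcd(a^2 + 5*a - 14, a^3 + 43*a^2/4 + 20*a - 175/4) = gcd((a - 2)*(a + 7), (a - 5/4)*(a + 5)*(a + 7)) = a + 7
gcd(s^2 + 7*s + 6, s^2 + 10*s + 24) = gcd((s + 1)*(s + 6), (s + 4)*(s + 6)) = s + 6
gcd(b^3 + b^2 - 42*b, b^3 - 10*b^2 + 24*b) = b^2 - 6*b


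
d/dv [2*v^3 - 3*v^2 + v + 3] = 6*v^2 - 6*v + 1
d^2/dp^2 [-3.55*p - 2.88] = 0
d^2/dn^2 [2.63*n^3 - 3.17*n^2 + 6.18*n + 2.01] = 15.78*n - 6.34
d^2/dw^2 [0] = 0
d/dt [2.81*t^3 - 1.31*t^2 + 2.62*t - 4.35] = 8.43*t^2 - 2.62*t + 2.62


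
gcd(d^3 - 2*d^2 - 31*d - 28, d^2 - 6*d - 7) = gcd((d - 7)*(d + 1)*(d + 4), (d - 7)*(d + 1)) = d^2 - 6*d - 7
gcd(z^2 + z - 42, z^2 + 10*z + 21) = z + 7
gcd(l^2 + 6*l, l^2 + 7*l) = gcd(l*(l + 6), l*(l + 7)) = l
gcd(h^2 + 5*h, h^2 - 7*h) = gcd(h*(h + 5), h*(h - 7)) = h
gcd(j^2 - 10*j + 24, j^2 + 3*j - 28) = j - 4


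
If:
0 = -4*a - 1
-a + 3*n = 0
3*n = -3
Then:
No Solution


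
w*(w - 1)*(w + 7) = w^3 + 6*w^2 - 7*w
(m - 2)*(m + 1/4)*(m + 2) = m^3 + m^2/4 - 4*m - 1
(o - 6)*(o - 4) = o^2 - 10*o + 24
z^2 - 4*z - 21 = (z - 7)*(z + 3)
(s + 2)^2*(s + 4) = s^3 + 8*s^2 + 20*s + 16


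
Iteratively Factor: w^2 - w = (w)*(w - 1)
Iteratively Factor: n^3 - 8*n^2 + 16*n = (n - 4)*(n^2 - 4*n) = n*(n - 4)*(n - 4)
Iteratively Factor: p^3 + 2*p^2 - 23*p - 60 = (p + 3)*(p^2 - p - 20) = (p + 3)*(p + 4)*(p - 5)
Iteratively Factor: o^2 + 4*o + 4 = (o + 2)*(o + 2)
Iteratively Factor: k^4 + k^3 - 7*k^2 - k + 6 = (k + 3)*(k^3 - 2*k^2 - k + 2) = (k - 2)*(k + 3)*(k^2 - 1) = (k - 2)*(k + 1)*(k + 3)*(k - 1)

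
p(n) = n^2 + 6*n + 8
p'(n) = 2*n + 6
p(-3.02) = -1.00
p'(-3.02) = -0.04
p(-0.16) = 7.07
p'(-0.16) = 5.68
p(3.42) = 40.22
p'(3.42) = 12.84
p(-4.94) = 2.76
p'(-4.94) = -3.88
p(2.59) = 30.25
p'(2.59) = 11.18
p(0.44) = 10.83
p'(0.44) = 6.88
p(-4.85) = 2.42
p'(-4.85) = -3.70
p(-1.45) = 1.40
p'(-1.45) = 3.10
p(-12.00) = 80.00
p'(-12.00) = -18.00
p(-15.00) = 143.00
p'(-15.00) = -24.00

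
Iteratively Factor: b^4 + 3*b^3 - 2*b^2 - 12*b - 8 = (b + 1)*(b^3 + 2*b^2 - 4*b - 8) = (b - 2)*(b + 1)*(b^2 + 4*b + 4) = (b - 2)*(b + 1)*(b + 2)*(b + 2)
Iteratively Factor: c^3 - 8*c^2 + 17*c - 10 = (c - 2)*(c^2 - 6*c + 5) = (c - 5)*(c - 2)*(c - 1)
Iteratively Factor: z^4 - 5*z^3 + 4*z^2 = (z - 1)*(z^3 - 4*z^2) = (z - 4)*(z - 1)*(z^2) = z*(z - 4)*(z - 1)*(z)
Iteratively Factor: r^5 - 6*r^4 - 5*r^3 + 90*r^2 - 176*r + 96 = (r - 1)*(r^4 - 5*r^3 - 10*r^2 + 80*r - 96) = (r - 3)*(r - 1)*(r^3 - 2*r^2 - 16*r + 32) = (r - 3)*(r - 2)*(r - 1)*(r^2 - 16) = (r - 4)*(r - 3)*(r - 2)*(r - 1)*(r + 4)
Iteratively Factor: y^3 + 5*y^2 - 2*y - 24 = (y + 4)*(y^2 + y - 6) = (y - 2)*(y + 4)*(y + 3)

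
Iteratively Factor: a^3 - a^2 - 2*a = (a - 2)*(a^2 + a) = a*(a - 2)*(a + 1)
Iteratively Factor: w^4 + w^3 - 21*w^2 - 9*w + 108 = (w + 4)*(w^3 - 3*w^2 - 9*w + 27) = (w + 3)*(w + 4)*(w^2 - 6*w + 9) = (w - 3)*(w + 3)*(w + 4)*(w - 3)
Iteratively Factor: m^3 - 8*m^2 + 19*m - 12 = (m - 1)*(m^2 - 7*m + 12) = (m - 3)*(m - 1)*(m - 4)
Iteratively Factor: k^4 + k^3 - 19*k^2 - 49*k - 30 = (k + 1)*(k^3 - 19*k - 30) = (k - 5)*(k + 1)*(k^2 + 5*k + 6) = (k - 5)*(k + 1)*(k + 3)*(k + 2)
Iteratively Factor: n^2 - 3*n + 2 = (n - 2)*(n - 1)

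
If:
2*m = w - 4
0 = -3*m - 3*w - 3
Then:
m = -5/3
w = 2/3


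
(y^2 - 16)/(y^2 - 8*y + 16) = (y + 4)/(y - 4)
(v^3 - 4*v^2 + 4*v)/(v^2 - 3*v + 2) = v*(v - 2)/(v - 1)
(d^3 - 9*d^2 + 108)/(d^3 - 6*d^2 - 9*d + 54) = (d - 6)/(d - 3)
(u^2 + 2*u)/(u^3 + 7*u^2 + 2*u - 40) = u*(u + 2)/(u^3 + 7*u^2 + 2*u - 40)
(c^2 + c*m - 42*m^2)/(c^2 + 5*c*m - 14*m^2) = (c - 6*m)/(c - 2*m)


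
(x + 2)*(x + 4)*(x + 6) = x^3 + 12*x^2 + 44*x + 48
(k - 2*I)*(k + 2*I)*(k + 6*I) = k^3 + 6*I*k^2 + 4*k + 24*I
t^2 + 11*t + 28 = (t + 4)*(t + 7)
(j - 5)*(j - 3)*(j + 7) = j^3 - j^2 - 41*j + 105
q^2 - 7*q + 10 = (q - 5)*(q - 2)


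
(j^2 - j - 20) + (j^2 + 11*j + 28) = 2*j^2 + 10*j + 8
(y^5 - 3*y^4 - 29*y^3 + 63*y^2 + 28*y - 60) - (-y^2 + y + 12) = y^5 - 3*y^4 - 29*y^3 + 64*y^2 + 27*y - 72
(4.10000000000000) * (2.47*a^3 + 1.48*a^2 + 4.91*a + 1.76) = 10.127*a^3 + 6.068*a^2 + 20.131*a + 7.216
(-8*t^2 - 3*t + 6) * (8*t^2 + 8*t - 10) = -64*t^4 - 88*t^3 + 104*t^2 + 78*t - 60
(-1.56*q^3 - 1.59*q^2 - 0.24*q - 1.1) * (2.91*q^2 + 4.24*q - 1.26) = -4.5396*q^5 - 11.2413*q^4 - 5.4744*q^3 - 2.2152*q^2 - 4.3616*q + 1.386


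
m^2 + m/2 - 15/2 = (m - 5/2)*(m + 3)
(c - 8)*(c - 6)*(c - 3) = c^3 - 17*c^2 + 90*c - 144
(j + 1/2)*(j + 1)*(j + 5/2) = j^3 + 4*j^2 + 17*j/4 + 5/4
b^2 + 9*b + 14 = (b + 2)*(b + 7)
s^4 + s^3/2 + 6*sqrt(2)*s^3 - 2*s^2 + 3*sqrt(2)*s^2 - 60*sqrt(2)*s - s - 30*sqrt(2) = (s + 1/2)*(s - 2*sqrt(2))*(s + 3*sqrt(2))*(s + 5*sqrt(2))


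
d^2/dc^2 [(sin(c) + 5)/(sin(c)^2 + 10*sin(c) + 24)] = (-sin(c)^5 - 10*sin(c)^4 - 4*sin(c)^3 + 250*sin(c)^2 + 780*sin(c) + 280)/(sin(c)^2 + 10*sin(c) + 24)^3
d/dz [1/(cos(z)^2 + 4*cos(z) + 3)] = 2*(cos(z) + 2)*sin(z)/(cos(z)^2 + 4*cos(z) + 3)^2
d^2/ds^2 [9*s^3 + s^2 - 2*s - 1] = 54*s + 2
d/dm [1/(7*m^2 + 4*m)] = 2*(-7*m - 2)/(m^2*(7*m + 4)^2)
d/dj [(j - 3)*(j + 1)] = 2*j - 2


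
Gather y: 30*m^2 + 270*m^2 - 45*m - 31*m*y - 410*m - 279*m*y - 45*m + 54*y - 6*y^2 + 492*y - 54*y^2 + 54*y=300*m^2 - 500*m - 60*y^2 + y*(600 - 310*m)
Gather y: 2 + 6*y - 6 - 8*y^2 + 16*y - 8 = -8*y^2 + 22*y - 12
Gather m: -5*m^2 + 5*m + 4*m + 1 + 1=-5*m^2 + 9*m + 2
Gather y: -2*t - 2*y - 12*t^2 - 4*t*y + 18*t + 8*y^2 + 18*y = -12*t^2 + 16*t + 8*y^2 + y*(16 - 4*t)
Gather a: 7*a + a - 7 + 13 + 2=8*a + 8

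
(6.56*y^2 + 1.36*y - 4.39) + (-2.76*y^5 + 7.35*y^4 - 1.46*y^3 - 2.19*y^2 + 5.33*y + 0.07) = -2.76*y^5 + 7.35*y^4 - 1.46*y^3 + 4.37*y^2 + 6.69*y - 4.32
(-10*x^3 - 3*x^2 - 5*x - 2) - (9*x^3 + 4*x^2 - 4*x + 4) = -19*x^3 - 7*x^2 - x - 6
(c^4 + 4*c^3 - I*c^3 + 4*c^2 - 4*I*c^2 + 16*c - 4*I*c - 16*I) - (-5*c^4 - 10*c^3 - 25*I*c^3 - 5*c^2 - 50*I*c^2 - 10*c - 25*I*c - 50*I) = 6*c^4 + 14*c^3 + 24*I*c^3 + 9*c^2 + 46*I*c^2 + 26*c + 21*I*c + 34*I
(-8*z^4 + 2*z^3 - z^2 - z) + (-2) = -8*z^4 + 2*z^3 - z^2 - z - 2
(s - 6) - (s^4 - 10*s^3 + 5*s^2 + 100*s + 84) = -s^4 + 10*s^3 - 5*s^2 - 99*s - 90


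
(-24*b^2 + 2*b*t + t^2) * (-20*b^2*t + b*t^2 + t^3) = 480*b^4*t - 64*b^3*t^2 - 42*b^2*t^3 + 3*b*t^4 + t^5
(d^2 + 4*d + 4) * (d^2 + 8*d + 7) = d^4 + 12*d^3 + 43*d^2 + 60*d + 28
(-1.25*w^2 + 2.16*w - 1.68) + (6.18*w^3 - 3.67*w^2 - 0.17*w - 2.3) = 6.18*w^3 - 4.92*w^2 + 1.99*w - 3.98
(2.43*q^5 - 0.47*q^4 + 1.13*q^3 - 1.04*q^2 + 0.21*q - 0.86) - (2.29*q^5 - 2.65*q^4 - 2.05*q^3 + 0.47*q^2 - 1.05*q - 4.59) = 0.14*q^5 + 2.18*q^4 + 3.18*q^3 - 1.51*q^2 + 1.26*q + 3.73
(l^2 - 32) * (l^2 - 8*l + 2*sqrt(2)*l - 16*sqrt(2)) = l^4 - 8*l^3 + 2*sqrt(2)*l^3 - 32*l^2 - 16*sqrt(2)*l^2 - 64*sqrt(2)*l + 256*l + 512*sqrt(2)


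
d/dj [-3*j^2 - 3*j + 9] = -6*j - 3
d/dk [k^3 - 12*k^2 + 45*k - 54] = 3*k^2 - 24*k + 45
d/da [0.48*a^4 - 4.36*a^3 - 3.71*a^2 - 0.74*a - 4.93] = 1.92*a^3 - 13.08*a^2 - 7.42*a - 0.74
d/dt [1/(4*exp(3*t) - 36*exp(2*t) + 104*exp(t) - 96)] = (-3*exp(2*t) + 18*exp(t) - 26)*exp(t)/(4*(exp(3*t) - 9*exp(2*t) + 26*exp(t) - 24)^2)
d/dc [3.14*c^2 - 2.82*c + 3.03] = 6.28*c - 2.82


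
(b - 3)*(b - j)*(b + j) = b^3 - 3*b^2 - b*j^2 + 3*j^2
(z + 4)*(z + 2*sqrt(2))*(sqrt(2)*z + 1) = sqrt(2)*z^3 + 5*z^2 + 4*sqrt(2)*z^2 + 2*sqrt(2)*z + 20*z + 8*sqrt(2)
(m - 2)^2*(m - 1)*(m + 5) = m^4 - 17*m^2 + 36*m - 20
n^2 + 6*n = n*(n + 6)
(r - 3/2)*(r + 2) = r^2 + r/2 - 3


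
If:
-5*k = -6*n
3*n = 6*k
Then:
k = 0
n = 0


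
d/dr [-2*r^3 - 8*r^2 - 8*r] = -6*r^2 - 16*r - 8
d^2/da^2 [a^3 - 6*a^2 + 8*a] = 6*a - 12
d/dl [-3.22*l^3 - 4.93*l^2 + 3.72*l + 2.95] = -9.66*l^2 - 9.86*l + 3.72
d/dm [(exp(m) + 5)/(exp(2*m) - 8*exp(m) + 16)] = (-exp(m) - 14)*exp(m)/(exp(3*m) - 12*exp(2*m) + 48*exp(m) - 64)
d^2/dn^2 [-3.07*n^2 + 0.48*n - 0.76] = -6.14000000000000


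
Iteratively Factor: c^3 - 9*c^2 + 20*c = (c - 4)*(c^2 - 5*c) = (c - 5)*(c - 4)*(c)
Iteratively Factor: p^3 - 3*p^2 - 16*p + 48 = (p - 4)*(p^2 + p - 12) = (p - 4)*(p + 4)*(p - 3)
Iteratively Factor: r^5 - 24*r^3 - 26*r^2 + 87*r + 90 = (r + 1)*(r^4 - r^3 - 23*r^2 - 3*r + 90) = (r - 5)*(r + 1)*(r^3 + 4*r^2 - 3*r - 18) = (r - 5)*(r + 1)*(r + 3)*(r^2 + r - 6) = (r - 5)*(r + 1)*(r + 3)^2*(r - 2)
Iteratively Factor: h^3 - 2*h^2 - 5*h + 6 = (h - 1)*(h^2 - h - 6) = (h - 1)*(h + 2)*(h - 3)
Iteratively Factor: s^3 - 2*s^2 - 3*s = (s + 1)*(s^2 - 3*s) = s*(s + 1)*(s - 3)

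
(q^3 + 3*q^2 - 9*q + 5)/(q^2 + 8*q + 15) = (q^2 - 2*q + 1)/(q + 3)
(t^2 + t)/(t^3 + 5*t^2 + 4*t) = 1/(t + 4)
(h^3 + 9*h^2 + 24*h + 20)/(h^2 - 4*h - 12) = (h^2 + 7*h + 10)/(h - 6)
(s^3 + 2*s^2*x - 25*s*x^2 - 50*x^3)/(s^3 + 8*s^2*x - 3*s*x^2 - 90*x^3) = (-s^2 + 3*s*x + 10*x^2)/(-s^2 - 3*s*x + 18*x^2)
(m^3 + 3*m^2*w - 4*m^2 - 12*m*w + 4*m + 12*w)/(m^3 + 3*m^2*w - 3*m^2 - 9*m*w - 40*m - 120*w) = (m^2 - 4*m + 4)/(m^2 - 3*m - 40)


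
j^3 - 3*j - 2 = (j - 2)*(j + 1)^2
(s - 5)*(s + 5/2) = s^2 - 5*s/2 - 25/2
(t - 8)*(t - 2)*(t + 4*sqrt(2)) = t^3 - 10*t^2 + 4*sqrt(2)*t^2 - 40*sqrt(2)*t + 16*t + 64*sqrt(2)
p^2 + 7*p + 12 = (p + 3)*(p + 4)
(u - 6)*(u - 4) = u^2 - 10*u + 24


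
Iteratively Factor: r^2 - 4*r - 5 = (r + 1)*(r - 5)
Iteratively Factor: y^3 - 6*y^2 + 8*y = (y)*(y^2 - 6*y + 8) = y*(y - 4)*(y - 2)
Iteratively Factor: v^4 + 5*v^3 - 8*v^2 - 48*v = (v + 4)*(v^3 + v^2 - 12*v) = v*(v + 4)*(v^2 + v - 12) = v*(v - 3)*(v + 4)*(v + 4)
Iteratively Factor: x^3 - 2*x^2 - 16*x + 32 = (x - 2)*(x^2 - 16) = (x - 2)*(x + 4)*(x - 4)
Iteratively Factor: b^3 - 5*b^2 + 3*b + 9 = (b - 3)*(b^2 - 2*b - 3) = (b - 3)^2*(b + 1)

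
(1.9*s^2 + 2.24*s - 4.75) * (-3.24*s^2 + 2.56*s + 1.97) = -6.156*s^4 - 2.3936*s^3 + 24.8674*s^2 - 7.7472*s - 9.3575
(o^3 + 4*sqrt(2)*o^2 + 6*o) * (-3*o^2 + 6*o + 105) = -3*o^5 - 12*sqrt(2)*o^4 + 6*o^4 + 24*sqrt(2)*o^3 + 87*o^3 + 36*o^2 + 420*sqrt(2)*o^2 + 630*o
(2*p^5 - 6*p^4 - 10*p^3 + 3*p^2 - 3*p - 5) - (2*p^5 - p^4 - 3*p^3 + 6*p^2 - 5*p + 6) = -5*p^4 - 7*p^3 - 3*p^2 + 2*p - 11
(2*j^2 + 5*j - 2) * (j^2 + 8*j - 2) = 2*j^4 + 21*j^3 + 34*j^2 - 26*j + 4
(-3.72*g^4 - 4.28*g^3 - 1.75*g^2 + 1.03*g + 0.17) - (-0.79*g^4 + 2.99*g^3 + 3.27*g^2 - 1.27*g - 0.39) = -2.93*g^4 - 7.27*g^3 - 5.02*g^2 + 2.3*g + 0.56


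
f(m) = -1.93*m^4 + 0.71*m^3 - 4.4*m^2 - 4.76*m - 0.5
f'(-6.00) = 1792.24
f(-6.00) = -2784.98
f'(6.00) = -1648.40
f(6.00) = -2535.38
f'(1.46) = -37.09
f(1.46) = -23.39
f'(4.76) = -830.99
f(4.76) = -1037.08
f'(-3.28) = 319.44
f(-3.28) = -280.66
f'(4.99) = -954.86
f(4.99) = -1242.22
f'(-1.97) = 79.86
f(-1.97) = -42.70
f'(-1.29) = 26.71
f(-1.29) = -8.55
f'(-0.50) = 1.14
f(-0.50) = 0.57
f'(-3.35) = 338.86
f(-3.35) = -303.70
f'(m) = -7.72*m^3 + 2.13*m^2 - 8.8*m - 4.76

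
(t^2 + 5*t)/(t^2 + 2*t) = (t + 5)/(t + 2)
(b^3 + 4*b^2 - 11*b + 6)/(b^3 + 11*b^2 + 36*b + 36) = (b^2 - 2*b + 1)/(b^2 + 5*b + 6)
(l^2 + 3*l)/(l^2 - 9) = l/(l - 3)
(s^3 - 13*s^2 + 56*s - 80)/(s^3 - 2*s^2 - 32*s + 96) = (s - 5)/(s + 6)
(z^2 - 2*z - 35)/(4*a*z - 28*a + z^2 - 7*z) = (z + 5)/(4*a + z)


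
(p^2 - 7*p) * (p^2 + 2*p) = p^4 - 5*p^3 - 14*p^2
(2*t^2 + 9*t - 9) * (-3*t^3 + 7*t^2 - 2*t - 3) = -6*t^5 - 13*t^4 + 86*t^3 - 87*t^2 - 9*t + 27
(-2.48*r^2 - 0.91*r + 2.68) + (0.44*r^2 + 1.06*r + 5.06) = -2.04*r^2 + 0.15*r + 7.74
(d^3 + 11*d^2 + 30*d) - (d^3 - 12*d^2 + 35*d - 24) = 23*d^2 - 5*d + 24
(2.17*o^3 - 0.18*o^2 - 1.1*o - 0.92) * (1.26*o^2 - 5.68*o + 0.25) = 2.7342*o^5 - 12.5524*o^4 + 0.1789*o^3 + 5.0438*o^2 + 4.9506*o - 0.23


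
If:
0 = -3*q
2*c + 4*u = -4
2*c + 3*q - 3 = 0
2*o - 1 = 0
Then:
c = 3/2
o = 1/2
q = 0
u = -7/4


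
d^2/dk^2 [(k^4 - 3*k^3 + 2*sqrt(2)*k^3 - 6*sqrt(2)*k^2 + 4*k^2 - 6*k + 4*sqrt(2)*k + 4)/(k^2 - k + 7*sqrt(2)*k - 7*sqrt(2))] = 2*(k^3 + 21*sqrt(2)*k^2 + 294*k - 144 + 182*sqrt(2))/(k^3 + 21*sqrt(2)*k^2 + 294*k + 686*sqrt(2))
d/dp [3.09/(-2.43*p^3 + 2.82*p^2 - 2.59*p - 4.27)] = (22.5261*p^2 - 17.4276*p + 8.0031)/(2.43*p^3 - 2.82*p^2 + 2.59*p + 4.27)^2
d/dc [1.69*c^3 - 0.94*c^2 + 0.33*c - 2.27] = 5.07*c^2 - 1.88*c + 0.33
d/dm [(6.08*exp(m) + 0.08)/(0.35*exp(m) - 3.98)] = -24.2264*exp(m)/(0.35*exp(m) - 3.98)^2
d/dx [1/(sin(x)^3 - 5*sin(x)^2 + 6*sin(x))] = (-3*cos(x) + 10/tan(x) - 6*cos(x)/sin(x)^2)/((sin(x) - 3)^2*(sin(x) - 2)^2)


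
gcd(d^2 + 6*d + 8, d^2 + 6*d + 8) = d^2 + 6*d + 8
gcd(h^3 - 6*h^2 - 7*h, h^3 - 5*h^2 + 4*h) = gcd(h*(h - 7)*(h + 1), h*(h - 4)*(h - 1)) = h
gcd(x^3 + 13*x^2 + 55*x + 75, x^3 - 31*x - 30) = x + 5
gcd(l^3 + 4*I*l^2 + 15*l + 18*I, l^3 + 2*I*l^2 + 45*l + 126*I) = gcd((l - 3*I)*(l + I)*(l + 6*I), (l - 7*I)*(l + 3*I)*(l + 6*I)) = l + 6*I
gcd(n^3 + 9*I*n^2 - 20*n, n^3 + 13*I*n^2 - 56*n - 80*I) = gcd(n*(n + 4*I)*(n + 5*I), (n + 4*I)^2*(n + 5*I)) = n^2 + 9*I*n - 20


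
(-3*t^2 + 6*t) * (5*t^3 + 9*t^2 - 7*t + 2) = -15*t^5 + 3*t^4 + 75*t^3 - 48*t^2 + 12*t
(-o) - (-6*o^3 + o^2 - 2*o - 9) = 6*o^3 - o^2 + o + 9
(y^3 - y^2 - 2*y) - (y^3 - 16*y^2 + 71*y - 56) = 15*y^2 - 73*y + 56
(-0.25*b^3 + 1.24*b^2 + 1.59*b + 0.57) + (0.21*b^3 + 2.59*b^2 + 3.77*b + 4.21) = -0.04*b^3 + 3.83*b^2 + 5.36*b + 4.78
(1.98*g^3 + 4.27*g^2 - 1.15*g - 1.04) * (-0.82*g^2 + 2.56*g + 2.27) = -1.6236*g^5 + 1.5674*g^4 + 16.3688*g^3 + 7.6017*g^2 - 5.2729*g - 2.3608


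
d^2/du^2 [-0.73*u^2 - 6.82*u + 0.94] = -1.46000000000000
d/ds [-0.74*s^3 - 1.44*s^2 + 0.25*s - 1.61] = -2.22*s^2 - 2.88*s + 0.25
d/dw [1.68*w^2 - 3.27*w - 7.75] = 3.36*w - 3.27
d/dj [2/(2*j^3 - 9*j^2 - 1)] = 12*j*(3 - j)/(-2*j^3 + 9*j^2 + 1)^2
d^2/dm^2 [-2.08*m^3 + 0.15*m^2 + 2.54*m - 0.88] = 0.3 - 12.48*m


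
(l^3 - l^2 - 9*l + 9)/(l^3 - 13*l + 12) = (l + 3)/(l + 4)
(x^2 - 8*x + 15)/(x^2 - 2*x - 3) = (x - 5)/(x + 1)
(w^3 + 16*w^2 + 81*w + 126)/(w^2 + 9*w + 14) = (w^2 + 9*w + 18)/(w + 2)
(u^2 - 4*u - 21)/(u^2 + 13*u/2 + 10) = 2*(u^2 - 4*u - 21)/(2*u^2 + 13*u + 20)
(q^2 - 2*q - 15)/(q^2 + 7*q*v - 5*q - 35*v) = (q + 3)/(q + 7*v)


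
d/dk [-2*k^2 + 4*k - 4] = 4 - 4*k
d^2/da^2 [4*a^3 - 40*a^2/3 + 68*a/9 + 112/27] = 24*a - 80/3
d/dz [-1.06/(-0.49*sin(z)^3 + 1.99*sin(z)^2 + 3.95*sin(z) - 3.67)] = (-1.5582*sin(z)^2 + 4.2188*sin(z) + 4.187)*cos(z)/(0.49*sin(z)^3 - 1.99*sin(z)^2 - 3.95*sin(z) + 3.67)^2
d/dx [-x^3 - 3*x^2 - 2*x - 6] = -3*x^2 - 6*x - 2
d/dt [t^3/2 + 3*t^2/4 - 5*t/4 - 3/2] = 3*t^2/2 + 3*t/2 - 5/4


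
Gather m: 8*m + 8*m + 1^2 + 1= 16*m + 2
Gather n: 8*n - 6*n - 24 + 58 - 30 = 2*n + 4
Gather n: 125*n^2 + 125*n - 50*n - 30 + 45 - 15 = 125*n^2 + 75*n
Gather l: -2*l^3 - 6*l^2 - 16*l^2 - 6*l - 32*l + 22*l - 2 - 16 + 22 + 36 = -2*l^3 - 22*l^2 - 16*l + 40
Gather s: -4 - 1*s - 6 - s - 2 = -2*s - 12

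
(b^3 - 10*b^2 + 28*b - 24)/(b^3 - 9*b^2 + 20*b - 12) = (b - 2)/(b - 1)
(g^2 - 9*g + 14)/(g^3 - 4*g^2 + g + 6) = (g - 7)/(g^2 - 2*g - 3)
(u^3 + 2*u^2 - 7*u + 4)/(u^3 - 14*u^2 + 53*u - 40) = (u^2 + 3*u - 4)/(u^2 - 13*u + 40)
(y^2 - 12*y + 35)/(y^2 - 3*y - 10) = (y - 7)/(y + 2)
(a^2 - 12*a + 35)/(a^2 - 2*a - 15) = (a - 7)/(a + 3)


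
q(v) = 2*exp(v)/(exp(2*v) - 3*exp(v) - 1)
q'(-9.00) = 0.00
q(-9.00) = 0.00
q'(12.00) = 0.00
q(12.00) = 0.00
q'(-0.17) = -0.36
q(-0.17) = -0.60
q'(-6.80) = -0.00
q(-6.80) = -0.00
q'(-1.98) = -0.14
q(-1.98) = -0.20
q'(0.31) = -0.75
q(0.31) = -0.84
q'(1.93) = -1.00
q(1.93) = 0.53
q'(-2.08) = -0.14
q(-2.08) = -0.18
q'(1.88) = -1.16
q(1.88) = 0.59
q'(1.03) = -20.44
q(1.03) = -3.60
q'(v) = 2*(-2*exp(2*v) + 3*exp(v))*exp(v)/(exp(2*v) - 3*exp(v) - 1)^2 + 2*exp(v)/(exp(2*v) - 3*exp(v) - 1) = -2*(exp(2*v) + 1)*exp(v)/(exp(4*v) - 6*exp(3*v) + 7*exp(2*v) + 6*exp(v) + 1)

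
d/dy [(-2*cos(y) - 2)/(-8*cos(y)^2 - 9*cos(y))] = 2*(8*sin(y) + 9*sin(y)/cos(y)^2 + 16*tan(y))/(8*cos(y) + 9)^2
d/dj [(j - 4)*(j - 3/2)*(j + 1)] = 3*j^2 - 9*j + 1/2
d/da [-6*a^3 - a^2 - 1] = 2*a*(-9*a - 1)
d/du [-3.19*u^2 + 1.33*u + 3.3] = 1.33 - 6.38*u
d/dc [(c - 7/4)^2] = 2*c - 7/2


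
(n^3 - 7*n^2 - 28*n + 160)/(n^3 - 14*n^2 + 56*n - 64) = (n + 5)/(n - 2)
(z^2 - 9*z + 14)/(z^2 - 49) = (z - 2)/(z + 7)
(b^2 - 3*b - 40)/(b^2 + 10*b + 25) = (b - 8)/(b + 5)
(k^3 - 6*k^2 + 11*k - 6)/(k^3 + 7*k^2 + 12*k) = (k^3 - 6*k^2 + 11*k - 6)/(k*(k^2 + 7*k + 12))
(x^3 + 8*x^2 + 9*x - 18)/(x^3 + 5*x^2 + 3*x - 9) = (x + 6)/(x + 3)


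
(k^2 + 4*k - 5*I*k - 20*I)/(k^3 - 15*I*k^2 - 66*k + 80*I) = (k + 4)/(k^2 - 10*I*k - 16)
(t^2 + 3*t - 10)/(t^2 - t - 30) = (t - 2)/(t - 6)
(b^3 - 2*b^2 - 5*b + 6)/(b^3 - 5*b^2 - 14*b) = (b^2 - 4*b + 3)/(b*(b - 7))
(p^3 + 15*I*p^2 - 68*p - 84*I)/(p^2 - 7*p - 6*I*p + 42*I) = (p^3 + 15*I*p^2 - 68*p - 84*I)/(p^2 - 7*p - 6*I*p + 42*I)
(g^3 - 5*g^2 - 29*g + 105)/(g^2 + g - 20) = (g^2 - 10*g + 21)/(g - 4)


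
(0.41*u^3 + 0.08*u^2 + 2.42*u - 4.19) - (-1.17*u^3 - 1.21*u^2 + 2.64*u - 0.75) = 1.58*u^3 + 1.29*u^2 - 0.22*u - 3.44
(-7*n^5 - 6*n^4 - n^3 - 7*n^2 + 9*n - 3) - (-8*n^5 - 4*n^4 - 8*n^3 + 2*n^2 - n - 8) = n^5 - 2*n^4 + 7*n^3 - 9*n^2 + 10*n + 5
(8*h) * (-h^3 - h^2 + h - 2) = -8*h^4 - 8*h^3 + 8*h^2 - 16*h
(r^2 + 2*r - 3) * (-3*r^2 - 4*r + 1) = -3*r^4 - 10*r^3 + 2*r^2 + 14*r - 3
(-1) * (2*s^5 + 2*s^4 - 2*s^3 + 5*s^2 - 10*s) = -2*s^5 - 2*s^4 + 2*s^3 - 5*s^2 + 10*s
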